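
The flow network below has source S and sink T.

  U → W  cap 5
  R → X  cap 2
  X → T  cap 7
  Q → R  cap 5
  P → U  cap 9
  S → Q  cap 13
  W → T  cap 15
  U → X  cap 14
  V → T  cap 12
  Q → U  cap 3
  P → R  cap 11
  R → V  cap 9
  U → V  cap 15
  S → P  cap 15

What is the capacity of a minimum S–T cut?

23

Augment S→P→R→V→T: bottleneck 9, flow now 9.
Augment S→P→R→X→T: bottleneck 2, flow now 11.
Augment S→P→U→V→T: bottleneck 3, flow now 14.
Augment S→P→U→W→T: bottleneck 1, flow now 15.
Augment S→Q→U→W→T: bottleneck 3, flow now 18.
Augment S→Q→R→P→U→W→T: bottleneck 1, flow now 19. (uses reverse residual edge)
Augment S→Q→R→P→U→X→T: bottleneck 4, flow now 23. (uses reverse residual edge)
No augmenting path remains; maximum flow = 23.
By max-flow min-cut, the minimum cut capacity equals the max flow.
In the residual graph, reachable from S: {S, Q}.
Min-cut edges: S→P (15), Q→R (5), Q→U (3); capacity 15 + 5 + 3 = 23.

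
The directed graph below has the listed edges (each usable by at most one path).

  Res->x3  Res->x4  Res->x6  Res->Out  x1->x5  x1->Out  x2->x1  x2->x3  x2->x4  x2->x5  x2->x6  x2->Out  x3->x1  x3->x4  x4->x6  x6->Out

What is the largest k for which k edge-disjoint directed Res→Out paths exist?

3

Assign every edge capacity 1; by Menger, the answer equals the max flow.
Path Res→Out (+1); total 1.
Path Res→x6→Out (+1); total 2.
Path Res→x3→x1→Out (+1); total 3.
No residual Res→Out path; max flow = 3.
Certifying cut of size 3: {Res→Out, Res→x3, x6→Out}.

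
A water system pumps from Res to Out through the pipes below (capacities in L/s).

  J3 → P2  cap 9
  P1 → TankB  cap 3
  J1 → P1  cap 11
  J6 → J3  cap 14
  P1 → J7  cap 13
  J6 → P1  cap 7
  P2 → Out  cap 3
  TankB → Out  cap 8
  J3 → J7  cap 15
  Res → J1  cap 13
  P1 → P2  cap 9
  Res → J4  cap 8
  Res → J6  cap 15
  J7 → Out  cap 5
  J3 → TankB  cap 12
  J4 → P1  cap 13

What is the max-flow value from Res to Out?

16

Augment Res→J1→P1→TankB→Out: bottleneck 3, flow now 3.
Augment Res→J1→P1→J7→Out: bottleneck 5, flow now 8.
Augment Res→J1→P1→P2→Out: bottleneck 3, flow now 11.
Augment Res→J6→J3→TankB→Out: bottleneck 5, flow now 16.
No augmenting path remains; maximum flow = 16.
In the residual graph, reachable from Res: {Res, J1, J6, J4, P1, J3, TankB, J7, P2}.
Min-cut edges: TankB→Out (8), J7→Out (5), P2→Out (3); capacity 8 + 5 + 3 = 16.
This cut is saturated, so no flow can exceed 16.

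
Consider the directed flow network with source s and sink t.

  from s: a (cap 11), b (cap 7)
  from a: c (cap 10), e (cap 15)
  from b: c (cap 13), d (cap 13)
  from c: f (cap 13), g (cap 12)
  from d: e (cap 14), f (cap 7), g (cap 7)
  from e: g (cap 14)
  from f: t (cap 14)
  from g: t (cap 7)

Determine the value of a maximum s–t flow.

18

Augment s→a→c→f→t: bottleneck 10, flow now 10.
Augment s→a→e→g→t: bottleneck 1, flow now 11.
Augment s→b→c→f→t: bottleneck 3, flow now 14.
Augment s→b→c→g→t: bottleneck 4, flow now 18.
No augmenting path remains; maximum flow = 18.
In the residual graph, reachable from s: {s}.
Min-cut edges: s→a (11), s→b (7); capacity 11 + 7 = 18.
This cut is saturated, so no flow can exceed 18.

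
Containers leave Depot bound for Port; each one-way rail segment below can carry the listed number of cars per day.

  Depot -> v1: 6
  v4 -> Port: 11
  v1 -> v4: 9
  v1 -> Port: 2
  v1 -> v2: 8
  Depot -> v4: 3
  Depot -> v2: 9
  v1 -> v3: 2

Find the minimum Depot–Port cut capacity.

Augment Depot→v1→Port: bottleneck 2, flow now 2.
Augment Depot→v4→Port: bottleneck 3, flow now 5.
Augment Depot→v1→v4→Port: bottleneck 4, flow now 9.
No augmenting path remains; maximum flow = 9.
By max-flow min-cut, the minimum cut capacity equals the max flow.
In the residual graph, reachable from Depot: {Depot, v2}.
Min-cut edges: Depot→v1 (6), Depot→v4 (3); capacity 6 + 3 = 9.

9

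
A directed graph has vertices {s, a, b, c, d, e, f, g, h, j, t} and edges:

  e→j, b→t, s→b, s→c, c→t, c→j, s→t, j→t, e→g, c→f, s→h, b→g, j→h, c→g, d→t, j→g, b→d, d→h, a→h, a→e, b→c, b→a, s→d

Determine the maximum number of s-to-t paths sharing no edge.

Assign every edge capacity 1; by Menger, the answer equals the max flow.
Path s→t (+1); total 1.
Path s→b→t (+1); total 2.
Path s→c→t (+1); total 3.
Path s→d→t (+1); total 4.
No residual s→t path; max flow = 4.
Certifying cut of size 4: {s→b, s→c, s→d, s→t}.

4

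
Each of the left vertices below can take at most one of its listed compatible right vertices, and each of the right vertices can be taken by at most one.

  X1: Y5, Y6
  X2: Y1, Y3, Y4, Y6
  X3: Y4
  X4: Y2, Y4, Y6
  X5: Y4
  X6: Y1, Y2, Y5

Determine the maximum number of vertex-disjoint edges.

Unit-capacity flow: source→left, listed edges, right→sink; max matching = max flow.
Augmenting path X1→Y5 (+1); matched 1.
Augmenting path X2→Y1 (+1); matched 2.
Augmenting path X3→Y4 (+1); matched 3.
Augmenting path X4→Y2 (+1); matched 4.
Augmenting path X6→Y1→X2→Y3 (+1); matched 5.
No augmenting path remains; maximum matching = 5.
König certificate: {X1, X2, X4, X6, Y4} is a vertex cover of size 5 (every listed pair touches it), so no matching can be larger.

5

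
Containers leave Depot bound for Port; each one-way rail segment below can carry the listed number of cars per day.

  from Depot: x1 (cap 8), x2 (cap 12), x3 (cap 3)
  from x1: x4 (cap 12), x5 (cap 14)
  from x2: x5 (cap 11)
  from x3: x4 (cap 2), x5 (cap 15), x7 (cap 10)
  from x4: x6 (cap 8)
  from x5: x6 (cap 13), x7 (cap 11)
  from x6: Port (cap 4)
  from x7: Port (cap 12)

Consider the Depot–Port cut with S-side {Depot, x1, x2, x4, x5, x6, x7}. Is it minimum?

Given cut capacity: 3 + 4 + 12 = 19.
Augment Depot→x3→x7→Port: bottleneck 3, flow now 3.
Augment Depot→x1→x4→x6→Port: bottleneck 4, flow now 7.
Augment Depot→x1→x5→x7→Port: bottleneck 4, flow now 11.
Augment Depot→x2→x5→x7→Port: bottleneck 5, flow now 16.
No augmenting path remains; maximum flow = 16.
In the residual graph, reachable from Depot: {Depot, x1, x2, x3, x4, x5, x6, x7}.
Min-cut edges: x6→Port (4), x7→Port (12); capacity 4 + 12 = 16.
Cut capacity 19 exceeds the max flow 16, so it is not minimum.

No — its capacity is 19, but the minimum cut has capacity 16.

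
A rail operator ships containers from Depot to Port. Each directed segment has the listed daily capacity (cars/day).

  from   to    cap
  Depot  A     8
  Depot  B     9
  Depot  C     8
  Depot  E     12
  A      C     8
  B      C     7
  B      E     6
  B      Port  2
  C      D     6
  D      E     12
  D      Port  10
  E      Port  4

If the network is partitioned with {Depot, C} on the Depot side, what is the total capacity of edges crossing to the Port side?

Edges leaving {Depot, C}: Depot→A (8), Depot→B (9), Depot→E (12), C→D (6).
Cut capacity = 8 + 9 + 12 + 6 = 35.

35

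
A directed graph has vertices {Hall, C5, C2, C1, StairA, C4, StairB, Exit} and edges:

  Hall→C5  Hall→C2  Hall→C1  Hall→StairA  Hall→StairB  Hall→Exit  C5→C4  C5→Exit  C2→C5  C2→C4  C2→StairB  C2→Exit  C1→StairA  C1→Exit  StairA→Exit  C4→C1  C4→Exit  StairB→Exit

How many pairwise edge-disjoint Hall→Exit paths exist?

6

Assign every edge capacity 1; by Menger, the answer equals the max flow.
Path Hall→Exit (+1); total 1.
Path Hall→C5→Exit (+1); total 2.
Path Hall→C2→Exit (+1); total 3.
Path Hall→C1→Exit (+1); total 4.
Path Hall→StairA→Exit (+1); total 5.
Path Hall→StairB→Exit (+1); total 6.
No residual Hall→Exit path; max flow = 6.
Certifying cut of size 6: {Hall→C1, Hall→C2, Hall→C5, Hall→Exit, Hall→StairA, Hall→StairB}.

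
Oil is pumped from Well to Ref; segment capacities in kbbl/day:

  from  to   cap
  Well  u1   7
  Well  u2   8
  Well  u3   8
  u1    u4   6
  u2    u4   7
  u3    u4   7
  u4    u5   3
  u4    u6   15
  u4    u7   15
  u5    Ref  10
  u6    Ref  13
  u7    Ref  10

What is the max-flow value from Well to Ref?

Augment Well→u1→u4→u5→Ref: bottleneck 3, flow now 3.
Augment Well→u1→u4→u6→Ref: bottleneck 3, flow now 6.
Augment Well→u2→u4→u6→Ref: bottleneck 7, flow now 13.
Augment Well→u3→u4→u6→Ref: bottleneck 3, flow now 16.
Augment Well→u3→u4→u7→Ref: bottleneck 4, flow now 20.
No augmenting path remains; maximum flow = 20.
In the residual graph, reachable from Well: {Well, u1, u2, u3}.
Min-cut edges: u1→u4 (6), u2→u4 (7), u3→u4 (7); capacity 6 + 7 + 7 = 20.
This cut is saturated, so no flow can exceed 20.

20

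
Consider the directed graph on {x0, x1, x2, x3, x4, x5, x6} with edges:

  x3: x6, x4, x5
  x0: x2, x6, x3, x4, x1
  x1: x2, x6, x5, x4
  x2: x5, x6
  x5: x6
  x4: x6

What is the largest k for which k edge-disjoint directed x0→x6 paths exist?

Assign every edge capacity 1; by Menger, the answer equals the max flow.
Path x0→x6 (+1); total 1.
Path x0→x1→x6 (+1); total 2.
Path x0→x2→x6 (+1); total 3.
Path x0→x3→x6 (+1); total 4.
Path x0→x4→x6 (+1); total 5.
No residual x0→x6 path; max flow = 5.
Certifying cut of size 5: {x0→x1, x0→x2, x0→x3, x0→x4, x0→x6}.

5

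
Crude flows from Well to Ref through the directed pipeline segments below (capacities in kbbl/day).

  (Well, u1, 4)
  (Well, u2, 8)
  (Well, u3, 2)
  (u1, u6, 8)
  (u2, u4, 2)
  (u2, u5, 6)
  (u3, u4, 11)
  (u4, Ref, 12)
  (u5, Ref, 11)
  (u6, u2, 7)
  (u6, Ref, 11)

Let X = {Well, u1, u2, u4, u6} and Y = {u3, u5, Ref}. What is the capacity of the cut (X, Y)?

Edges leaving {Well, u1, u2, u4, u6}: Well→u3 (2), u2→u5 (6), u4→Ref (12), u6→Ref (11).
Cut capacity = 2 + 6 + 12 + 11 = 31.

31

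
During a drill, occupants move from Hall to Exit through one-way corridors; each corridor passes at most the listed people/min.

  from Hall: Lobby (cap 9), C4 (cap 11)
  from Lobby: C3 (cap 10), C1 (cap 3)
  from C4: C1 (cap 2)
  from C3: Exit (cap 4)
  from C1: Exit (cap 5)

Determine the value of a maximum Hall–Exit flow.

9

Augment Hall→Lobby→C3→Exit: bottleneck 4, flow now 4.
Augment Hall→Lobby→C1→Exit: bottleneck 3, flow now 7.
Augment Hall→C4→C1→Exit: bottleneck 2, flow now 9.
No augmenting path remains; maximum flow = 9.
In the residual graph, reachable from Hall: {Hall, Lobby, C4, C3}.
Min-cut edges: Lobby→C1 (3), C4→C1 (2), C3→Exit (4); capacity 3 + 2 + 4 = 9.
This cut is saturated, so no flow can exceed 9.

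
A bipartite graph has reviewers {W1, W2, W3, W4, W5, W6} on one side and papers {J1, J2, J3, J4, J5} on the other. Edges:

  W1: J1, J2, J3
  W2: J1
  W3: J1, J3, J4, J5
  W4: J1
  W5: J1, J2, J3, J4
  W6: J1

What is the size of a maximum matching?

4

Unit-capacity flow: source→left, listed edges, right→sink; max matching = max flow.
Augmenting path W1→J1 (+1); matched 1.
Augmenting path W3→J3 (+1); matched 2.
Augmenting path W5→J2 (+1); matched 3.
Augmenting path W2→J1→W1→J2→W5→J4 (+1); matched 4.
No augmenting path remains; maximum matching = 4.
König certificate: {W1, W3, W5, J1} is a vertex cover of size 4 (every listed pair touches it), so no matching can be larger.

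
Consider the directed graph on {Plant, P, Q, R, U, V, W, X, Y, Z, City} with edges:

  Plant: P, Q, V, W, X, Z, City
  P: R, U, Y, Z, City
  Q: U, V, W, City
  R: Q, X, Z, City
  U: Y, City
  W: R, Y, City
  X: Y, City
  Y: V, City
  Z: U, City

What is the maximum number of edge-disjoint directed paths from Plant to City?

Assign every edge capacity 1; by Menger, the answer equals the max flow.
Path Plant→City (+1); total 1.
Path Plant→P→City (+1); total 2.
Path Plant→Q→City (+1); total 3.
Path Plant→W→City (+1); total 4.
Path Plant→X→City (+1); total 5.
Path Plant→Z→City (+1); total 6.
No residual Plant→City path; max flow = 6.
Certifying cut of size 6: {Plant→City, Plant→P, Plant→Q, Plant→W, Plant→X, Plant→Z}.

6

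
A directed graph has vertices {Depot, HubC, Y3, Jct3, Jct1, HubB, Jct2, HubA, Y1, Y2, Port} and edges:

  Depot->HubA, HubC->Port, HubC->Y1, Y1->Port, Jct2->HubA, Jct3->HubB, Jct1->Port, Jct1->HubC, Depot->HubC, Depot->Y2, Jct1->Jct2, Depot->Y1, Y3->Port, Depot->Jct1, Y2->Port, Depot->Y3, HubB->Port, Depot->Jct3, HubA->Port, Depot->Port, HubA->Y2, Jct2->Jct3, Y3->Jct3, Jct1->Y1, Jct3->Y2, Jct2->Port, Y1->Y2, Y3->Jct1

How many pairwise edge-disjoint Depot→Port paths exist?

8

Assign every edge capacity 1; by Menger, the answer equals the max flow.
Path Depot→Port (+1); total 1.
Path Depot→HubC→Port (+1); total 2.
Path Depot→Y3→Port (+1); total 3.
Path Depot→Jct1→Port (+1); total 4.
Path Depot→HubA→Port (+1); total 5.
Path Depot→Y1→Port (+1); total 6.
Path Depot→Y2→Port (+1); total 7.
Path Depot→Jct3→HubB→Port (+1); total 8.
No residual Depot→Port path; max flow = 8.
Certifying cut of size 8: {Depot→HubA, Depot→HubC, Depot→Jct1, Depot→Jct3, Depot→Port, Depot→Y1, Depot→Y2, Depot→Y3}.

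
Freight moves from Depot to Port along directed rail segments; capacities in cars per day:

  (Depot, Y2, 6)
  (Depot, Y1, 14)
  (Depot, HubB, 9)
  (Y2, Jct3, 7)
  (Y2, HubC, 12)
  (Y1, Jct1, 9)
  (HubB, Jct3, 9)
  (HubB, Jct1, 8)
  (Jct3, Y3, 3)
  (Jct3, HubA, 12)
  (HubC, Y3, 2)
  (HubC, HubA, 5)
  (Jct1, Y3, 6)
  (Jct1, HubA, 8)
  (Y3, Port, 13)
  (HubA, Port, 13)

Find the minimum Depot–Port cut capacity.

Augment Depot→Y2→Jct3→Y3→Port: bottleneck 3, flow now 3.
Augment Depot→Y2→Jct3→HubA→Port: bottleneck 3, flow now 6.
Augment Depot→Y1→Jct1→Y3→Port: bottleneck 6, flow now 12.
Augment Depot→Y1→Jct1→HubA→Port: bottleneck 3, flow now 15.
Augment Depot→HubB→Jct3→HubA→Port: bottleneck 7, flow now 22.
Augment Depot→HubB→Jct3→Y2→HubC→Y3→Port: bottleneck 2, flow now 24. (uses reverse residual edge)
No augmenting path remains; maximum flow = 24.
By max-flow min-cut, the minimum cut capacity equals the max flow.
In the residual graph, reachable from Depot: {Depot, Y1}.
Min-cut edges: Depot→Y2 (6), Depot→HubB (9), Y1→Jct1 (9); capacity 6 + 9 + 9 = 24.

24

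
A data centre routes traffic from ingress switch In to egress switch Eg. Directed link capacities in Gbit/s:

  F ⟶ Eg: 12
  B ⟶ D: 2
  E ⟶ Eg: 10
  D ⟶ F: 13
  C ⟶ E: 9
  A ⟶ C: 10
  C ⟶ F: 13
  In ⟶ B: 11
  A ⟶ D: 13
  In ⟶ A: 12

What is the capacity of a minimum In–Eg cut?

Augment In→A→C→E→Eg: bottleneck 9, flow now 9.
Augment In→A→C→F→Eg: bottleneck 1, flow now 10.
Augment In→A→D→F→Eg: bottleneck 2, flow now 12.
Augment In→B→D→F→Eg: bottleneck 2, flow now 14.
No augmenting path remains; maximum flow = 14.
By max-flow min-cut, the minimum cut capacity equals the max flow.
In the residual graph, reachable from In: {In, B}.
Min-cut edges: In→A (12), B→D (2); capacity 12 + 2 = 14.

14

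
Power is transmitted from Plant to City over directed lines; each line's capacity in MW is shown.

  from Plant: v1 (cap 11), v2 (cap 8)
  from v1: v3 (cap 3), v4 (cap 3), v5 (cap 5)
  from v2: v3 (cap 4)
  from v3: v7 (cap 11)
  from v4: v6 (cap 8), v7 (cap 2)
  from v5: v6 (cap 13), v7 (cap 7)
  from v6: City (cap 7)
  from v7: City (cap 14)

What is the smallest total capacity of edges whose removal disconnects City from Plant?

Augment Plant→v1→v3→v7→City: bottleneck 3, flow now 3.
Augment Plant→v1→v4→v6→City: bottleneck 3, flow now 6.
Augment Plant→v1→v5→v6→City: bottleneck 4, flow now 10.
Augment Plant→v1→v5→v7→City: bottleneck 1, flow now 11.
Augment Plant→v2→v3→v7→City: bottleneck 4, flow now 15.
No augmenting path remains; maximum flow = 15.
By max-flow min-cut, the minimum cut capacity equals the max flow.
In the residual graph, reachable from Plant: {Plant, v2}.
Min-cut edges: Plant→v1 (11), v2→v3 (4); capacity 11 + 4 = 15.

15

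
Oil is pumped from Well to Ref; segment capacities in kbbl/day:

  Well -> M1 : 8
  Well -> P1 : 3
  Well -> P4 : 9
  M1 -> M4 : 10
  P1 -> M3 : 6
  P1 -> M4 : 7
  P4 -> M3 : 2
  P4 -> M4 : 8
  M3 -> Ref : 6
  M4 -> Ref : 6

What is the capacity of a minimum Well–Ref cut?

Augment Well→M1→M4→Ref: bottleneck 6, flow now 6.
Augment Well→P1→M3→Ref: bottleneck 3, flow now 9.
Augment Well→P4→M3→Ref: bottleneck 2, flow now 11.
No augmenting path remains; maximum flow = 11.
By max-flow min-cut, the minimum cut capacity equals the max flow.
In the residual graph, reachable from Well: {Well, M1, P4, M4}.
Min-cut edges: Well→P1 (3), P4→M3 (2), M4→Ref (6); capacity 3 + 2 + 6 = 11.

11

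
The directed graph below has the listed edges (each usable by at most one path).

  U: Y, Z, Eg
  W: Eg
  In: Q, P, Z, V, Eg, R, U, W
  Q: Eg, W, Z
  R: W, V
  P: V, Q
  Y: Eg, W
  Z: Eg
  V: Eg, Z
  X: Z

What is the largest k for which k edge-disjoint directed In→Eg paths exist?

Assign every edge capacity 1; by Menger, the answer equals the max flow.
Path In→Eg (+1); total 1.
Path In→Q→Eg (+1); total 2.
Path In→U→Eg (+1); total 3.
Path In→V→Eg (+1); total 4.
Path In→W→Eg (+1); total 5.
Path In→Z→Eg (+1); total 6.
No residual In→Eg path; max flow = 6.
Certifying cut of size 6: {In→Eg, In→U, Q→Eg, V→Eg, W→Eg, Z→Eg}.

6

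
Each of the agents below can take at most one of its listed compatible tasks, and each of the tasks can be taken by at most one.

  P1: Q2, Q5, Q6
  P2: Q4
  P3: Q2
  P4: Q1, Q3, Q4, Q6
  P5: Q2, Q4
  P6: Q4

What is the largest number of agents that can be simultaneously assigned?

4

Unit-capacity flow: source→left, listed edges, right→sink; max matching = max flow.
Augmenting path P1→Q2 (+1); matched 1.
Augmenting path P2→Q4 (+1); matched 2.
Augmenting path P4→Q1 (+1); matched 3.
Augmenting path P3→Q2→P1→Q5 (+1); matched 4.
No augmenting path remains; maximum matching = 4.
König certificate: {P1, P4, Q2, Q4} is a vertex cover of size 4 (every listed pair touches it), so no matching can be larger.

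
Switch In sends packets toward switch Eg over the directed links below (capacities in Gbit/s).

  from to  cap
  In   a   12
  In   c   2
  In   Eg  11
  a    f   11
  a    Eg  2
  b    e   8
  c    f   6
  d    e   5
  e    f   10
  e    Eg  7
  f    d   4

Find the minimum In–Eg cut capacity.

17

Augment In→Eg: bottleneck 11, flow now 11.
Augment In→a→Eg: bottleneck 2, flow now 13.
Augment In→a→f→d→e→Eg: bottleneck 4, flow now 17.
No augmenting path remains; maximum flow = 17.
By max-flow min-cut, the minimum cut capacity equals the max flow.
In the residual graph, reachable from In: {In, a, c, f}.
Min-cut edges: In→Eg (11), a→Eg (2), f→d (4); capacity 11 + 2 + 4 = 17.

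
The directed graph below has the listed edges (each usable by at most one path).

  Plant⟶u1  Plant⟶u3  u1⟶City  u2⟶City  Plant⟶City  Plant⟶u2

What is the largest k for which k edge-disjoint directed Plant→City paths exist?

3

Assign every edge capacity 1; by Menger, the answer equals the max flow.
Path Plant→City (+1); total 1.
Path Plant→u1→City (+1); total 2.
Path Plant→u2→City (+1); total 3.
No residual Plant→City path; max flow = 3.
Certifying cut of size 3: {Plant→City, Plant→u1, Plant→u2}.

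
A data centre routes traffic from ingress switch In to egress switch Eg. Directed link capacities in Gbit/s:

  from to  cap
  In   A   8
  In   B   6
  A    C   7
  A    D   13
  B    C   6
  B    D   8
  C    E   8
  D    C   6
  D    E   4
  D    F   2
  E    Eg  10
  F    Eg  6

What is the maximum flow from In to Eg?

12

Augment In→A→C→E→Eg: bottleneck 7, flow now 7.
Augment In→A→D→E→Eg: bottleneck 1, flow now 8.
Augment In→B→C→E→Eg: bottleneck 1, flow now 9.
Augment In→B→D→E→Eg: bottleneck 1, flow now 10.
Augment In→B→D→F→Eg: bottleneck 2, flow now 12.
No augmenting path remains; maximum flow = 12.
In the residual graph, reachable from In: {In, A, B, C, D, E}.
Min-cut edges: D→F (2), E→Eg (10); capacity 2 + 10 = 12.
This cut is saturated, so no flow can exceed 12.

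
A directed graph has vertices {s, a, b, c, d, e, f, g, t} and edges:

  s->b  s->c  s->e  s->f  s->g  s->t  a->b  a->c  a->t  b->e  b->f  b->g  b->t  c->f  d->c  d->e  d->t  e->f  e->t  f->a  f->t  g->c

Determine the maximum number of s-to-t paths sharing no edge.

Assign every edge capacity 1; by Menger, the answer equals the max flow.
Path s→t (+1); total 1.
Path s→b→t (+1); total 2.
Path s→e→t (+1); total 3.
Path s→f→t (+1); total 4.
Path s→c→f→a→t (+1); total 5.
No residual s→t path; max flow = 5.
Certifying cut of size 5: {c→f, s→b, s→e, s→f, s→t}.

5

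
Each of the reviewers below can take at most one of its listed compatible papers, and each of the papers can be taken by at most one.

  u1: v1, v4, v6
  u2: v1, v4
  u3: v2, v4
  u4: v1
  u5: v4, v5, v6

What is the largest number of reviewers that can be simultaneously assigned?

Unit-capacity flow: source→left, listed edges, right→sink; max matching = max flow.
Augmenting path u1→v1 (+1); matched 1.
Augmenting path u2→v4 (+1); matched 2.
Augmenting path u3→v2 (+1); matched 3.
Augmenting path u5→v5 (+1); matched 4.
Augmenting path u4→v1→u1→v6 (+1); matched 5.
No augmenting path remains; maximum matching = 5.
König certificate: {u1, u2, u3, u4, u5} is a vertex cover of size 5 (every listed pair touches it), so no matching can be larger.

5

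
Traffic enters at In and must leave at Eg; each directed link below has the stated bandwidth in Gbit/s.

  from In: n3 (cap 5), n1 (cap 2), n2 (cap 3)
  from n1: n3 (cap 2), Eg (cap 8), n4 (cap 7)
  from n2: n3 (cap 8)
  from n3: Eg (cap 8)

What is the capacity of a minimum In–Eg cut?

10

Augment In→n1→Eg: bottleneck 2, flow now 2.
Augment In→n3→Eg: bottleneck 5, flow now 7.
Augment In→n2→n3→Eg: bottleneck 3, flow now 10.
No augmenting path remains; maximum flow = 10.
By max-flow min-cut, the minimum cut capacity equals the max flow.
In the residual graph, reachable from In: {In}.
Min-cut edges: In→n1 (2), In→n2 (3), In→n3 (5); capacity 2 + 3 + 5 = 10.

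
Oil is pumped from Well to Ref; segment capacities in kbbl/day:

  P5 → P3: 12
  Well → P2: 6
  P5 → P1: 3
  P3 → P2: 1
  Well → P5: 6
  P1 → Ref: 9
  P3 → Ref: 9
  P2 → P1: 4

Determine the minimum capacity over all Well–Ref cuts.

Augment Well→P5→P1→Ref: bottleneck 3, flow now 3.
Augment Well→P5→P3→Ref: bottleneck 3, flow now 6.
Augment Well→P2→P1→Ref: bottleneck 4, flow now 10.
No augmenting path remains; maximum flow = 10.
By max-flow min-cut, the minimum cut capacity equals the max flow.
In the residual graph, reachable from Well: {Well, P2}.
Min-cut edges: Well→P5 (6), P2→P1 (4); capacity 6 + 4 = 10.

10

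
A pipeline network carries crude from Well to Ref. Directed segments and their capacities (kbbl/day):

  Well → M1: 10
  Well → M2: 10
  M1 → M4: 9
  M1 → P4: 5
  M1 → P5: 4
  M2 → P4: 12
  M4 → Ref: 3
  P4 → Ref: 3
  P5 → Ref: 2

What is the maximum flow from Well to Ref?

Augment Well→M1→M4→Ref: bottleneck 3, flow now 3.
Augment Well→M1→P4→Ref: bottleneck 3, flow now 6.
Augment Well→M1→P5→Ref: bottleneck 2, flow now 8.
No augmenting path remains; maximum flow = 8.
In the residual graph, reachable from Well: {Well, M1, M2, M4, P4, P5}.
Min-cut edges: M4→Ref (3), P4→Ref (3), P5→Ref (2); capacity 3 + 3 + 2 = 8.
This cut is saturated, so no flow can exceed 8.

8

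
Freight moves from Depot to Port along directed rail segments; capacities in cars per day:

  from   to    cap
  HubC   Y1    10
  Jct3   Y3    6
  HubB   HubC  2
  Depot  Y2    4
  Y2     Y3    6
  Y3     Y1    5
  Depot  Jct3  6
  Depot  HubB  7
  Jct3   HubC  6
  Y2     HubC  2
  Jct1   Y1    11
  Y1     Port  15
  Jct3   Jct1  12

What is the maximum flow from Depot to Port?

Augment Depot→Y2→HubC→Y1→Port: bottleneck 2, flow now 2.
Augment Depot→Y2→Y3→Y1→Port: bottleneck 2, flow now 4.
Augment Depot→Jct3→Jct1→Y1→Port: bottleneck 6, flow now 10.
Augment Depot→HubB→HubC→Y1→Port: bottleneck 2, flow now 12.
No augmenting path remains; maximum flow = 12.
In the residual graph, reachable from Depot: {Depot, HubB}.
Min-cut edges: Depot→Y2 (4), Depot→Jct3 (6), HubB→HubC (2); capacity 4 + 6 + 2 = 12.
This cut is saturated, so no flow can exceed 12.

12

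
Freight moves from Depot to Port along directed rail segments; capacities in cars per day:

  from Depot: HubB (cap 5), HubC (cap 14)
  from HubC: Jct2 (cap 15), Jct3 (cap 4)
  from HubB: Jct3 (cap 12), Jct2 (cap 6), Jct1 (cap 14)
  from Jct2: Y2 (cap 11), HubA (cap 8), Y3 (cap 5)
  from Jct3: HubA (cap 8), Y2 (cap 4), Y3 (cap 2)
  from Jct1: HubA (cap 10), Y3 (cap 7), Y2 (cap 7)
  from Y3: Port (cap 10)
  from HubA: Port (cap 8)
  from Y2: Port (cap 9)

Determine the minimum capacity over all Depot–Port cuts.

Augment Depot→HubC→Jct2→Y3→Port: bottleneck 5, flow now 5.
Augment Depot→HubC→Jct2→HubA→Port: bottleneck 8, flow now 13.
Augment Depot→HubC→Jct2→Y2→Port: bottleneck 1, flow now 14.
Augment Depot→HubB→Jct2→Y2→Port: bottleneck 5, flow now 19.
No augmenting path remains; maximum flow = 19.
By max-flow min-cut, the minimum cut capacity equals the max flow.
In the residual graph, reachable from Depot: {Depot}.
Min-cut edges: Depot→HubC (14), Depot→HubB (5); capacity 14 + 5 = 19.

19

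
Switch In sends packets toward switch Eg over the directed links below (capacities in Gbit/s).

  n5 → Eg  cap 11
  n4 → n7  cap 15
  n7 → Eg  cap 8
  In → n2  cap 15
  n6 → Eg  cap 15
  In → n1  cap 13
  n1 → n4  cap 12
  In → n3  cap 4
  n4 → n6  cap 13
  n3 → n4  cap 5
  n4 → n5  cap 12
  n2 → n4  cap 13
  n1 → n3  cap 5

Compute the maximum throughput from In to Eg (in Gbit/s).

30

Augment In→n1→n4→n5→Eg: bottleneck 11, flow now 11.
Augment In→n1→n4→n6→Eg: bottleneck 1, flow now 12.
Augment In→n2→n4→n6→Eg: bottleneck 12, flow now 24.
Augment In→n2→n4→n7→Eg: bottleneck 1, flow now 25.
Augment In→n3→n4→n7→Eg: bottleneck 4, flow now 29.
Augment In→n1→n3→n4→n7→Eg: bottleneck 1, flow now 30.
No augmenting path remains; maximum flow = 30.
In the residual graph, reachable from In: {In, n2}.
Min-cut edges: In→n1 (13), In→n3 (4), n2→n4 (13); capacity 13 + 4 + 13 = 30.
This cut is saturated, so no flow can exceed 30.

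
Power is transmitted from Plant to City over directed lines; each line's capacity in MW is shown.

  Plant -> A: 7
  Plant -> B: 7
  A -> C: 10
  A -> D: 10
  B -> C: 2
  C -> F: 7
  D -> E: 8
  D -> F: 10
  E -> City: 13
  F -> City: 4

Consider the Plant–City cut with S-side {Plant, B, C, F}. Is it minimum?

No — its capacity is 11, but the minimum cut has capacity 9.

Given cut capacity: 7 + 4 = 11.
Augment Plant→A→C→F→City: bottleneck 4, flow now 4.
Augment Plant→A→D→E→City: bottleneck 3, flow now 7.
Augment Plant→B→C→A→D→E→City: bottleneck 2, flow now 9. (uses reverse residual edge)
No augmenting path remains; maximum flow = 9.
In the residual graph, reachable from Plant: {Plant, B}.
Min-cut edges: Plant→A (7), B→C (2); capacity 7 + 2 = 9.
Cut capacity 11 exceeds the max flow 9, so it is not minimum.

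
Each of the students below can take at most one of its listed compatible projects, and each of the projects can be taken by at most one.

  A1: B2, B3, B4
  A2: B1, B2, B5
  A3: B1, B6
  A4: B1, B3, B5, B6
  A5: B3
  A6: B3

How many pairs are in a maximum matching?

5

Unit-capacity flow: source→left, listed edges, right→sink; max matching = max flow.
Augmenting path A1→B2 (+1); matched 1.
Augmenting path A2→B1 (+1); matched 2.
Augmenting path A3→B6 (+1); matched 3.
Augmenting path A4→B3 (+1); matched 4.
Augmenting path A5→B3→A4→B5 (+1); matched 5.
No augmenting path remains; maximum matching = 5.
König certificate: {A1, A2, A3, A4, B3} is a vertex cover of size 5 (every listed pair touches it), so no matching can be larger.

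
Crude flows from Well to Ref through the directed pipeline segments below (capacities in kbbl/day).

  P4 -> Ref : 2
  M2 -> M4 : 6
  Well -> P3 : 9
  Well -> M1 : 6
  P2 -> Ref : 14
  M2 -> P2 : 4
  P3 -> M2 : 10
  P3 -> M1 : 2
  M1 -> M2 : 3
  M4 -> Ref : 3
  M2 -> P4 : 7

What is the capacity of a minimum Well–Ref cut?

9

Augment Well→M1→M2→P4→Ref: bottleneck 2, flow now 2.
Augment Well→M1→M2→P2→Ref: bottleneck 1, flow now 3.
Augment Well→P3→M2→P2→Ref: bottleneck 3, flow now 6.
Augment Well→P3→M2→M4→Ref: bottleneck 3, flow now 9.
No augmenting path remains; maximum flow = 9.
By max-flow min-cut, the minimum cut capacity equals the max flow.
In the residual graph, reachable from Well: {Well, M1, P3, M2, P4, M4}.
Min-cut edges: M2→P2 (4), P4→Ref (2), M4→Ref (3); capacity 4 + 2 + 3 = 9.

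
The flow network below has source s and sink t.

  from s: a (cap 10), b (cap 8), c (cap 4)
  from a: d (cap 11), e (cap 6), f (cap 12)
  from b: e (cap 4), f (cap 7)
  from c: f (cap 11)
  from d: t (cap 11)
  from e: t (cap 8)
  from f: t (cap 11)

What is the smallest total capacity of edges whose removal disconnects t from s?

Augment s→a→d→t: bottleneck 10, flow now 10.
Augment s→b→e→t: bottleneck 4, flow now 14.
Augment s→b→f→t: bottleneck 4, flow now 18.
Augment s→c→f→t: bottleneck 4, flow now 22.
No augmenting path remains; maximum flow = 22.
By max-flow min-cut, the minimum cut capacity equals the max flow.
In the residual graph, reachable from s: {s}.
Min-cut edges: s→a (10), s→b (8), s→c (4); capacity 10 + 8 + 4 = 22.

22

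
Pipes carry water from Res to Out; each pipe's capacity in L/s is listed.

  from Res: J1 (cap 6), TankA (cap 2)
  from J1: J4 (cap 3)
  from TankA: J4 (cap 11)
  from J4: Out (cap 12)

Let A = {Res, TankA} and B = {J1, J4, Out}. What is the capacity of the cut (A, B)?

Edges leaving {Res, TankA}: Res→J1 (6), TankA→J4 (11).
Cut capacity = 6 + 11 = 17.

17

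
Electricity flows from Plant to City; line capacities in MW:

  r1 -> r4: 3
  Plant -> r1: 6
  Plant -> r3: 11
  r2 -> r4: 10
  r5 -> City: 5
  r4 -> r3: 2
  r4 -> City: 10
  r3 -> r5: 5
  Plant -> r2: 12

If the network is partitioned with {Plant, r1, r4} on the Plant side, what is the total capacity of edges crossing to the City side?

35

Edges leaving {Plant, r1, r4}: Plant→r2 (12), Plant→r3 (11), r4→r3 (2), r4→City (10).
Cut capacity = 12 + 11 + 2 + 10 = 35.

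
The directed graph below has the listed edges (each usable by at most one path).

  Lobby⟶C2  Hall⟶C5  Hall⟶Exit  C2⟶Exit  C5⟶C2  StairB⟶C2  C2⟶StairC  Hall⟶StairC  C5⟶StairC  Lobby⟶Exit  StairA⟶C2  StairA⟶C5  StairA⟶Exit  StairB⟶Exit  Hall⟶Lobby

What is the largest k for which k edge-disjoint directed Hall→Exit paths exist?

Assign every edge capacity 1; by Menger, the answer equals the max flow.
Path Hall→Exit (+1); total 1.
Path Hall→Lobby→Exit (+1); total 2.
Path Hall→C5→C2→Exit (+1); total 3.
No residual Hall→Exit path; max flow = 3.
Certifying cut of size 3: {Hall→C5, Hall→Exit, Hall→Lobby}.

3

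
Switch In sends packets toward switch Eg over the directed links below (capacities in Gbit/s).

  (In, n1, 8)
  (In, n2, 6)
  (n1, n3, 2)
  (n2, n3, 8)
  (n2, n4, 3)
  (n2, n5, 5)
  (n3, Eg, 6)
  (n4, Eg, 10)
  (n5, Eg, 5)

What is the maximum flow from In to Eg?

Augment In→n1→n3→Eg: bottleneck 2, flow now 2.
Augment In→n2→n3→Eg: bottleneck 4, flow now 6.
Augment In→n2→n4→Eg: bottleneck 2, flow now 8.
No augmenting path remains; maximum flow = 8.
In the residual graph, reachable from In: {In, n1}.
Min-cut edges: In→n2 (6), n1→n3 (2); capacity 6 + 2 = 8.
This cut is saturated, so no flow can exceed 8.

8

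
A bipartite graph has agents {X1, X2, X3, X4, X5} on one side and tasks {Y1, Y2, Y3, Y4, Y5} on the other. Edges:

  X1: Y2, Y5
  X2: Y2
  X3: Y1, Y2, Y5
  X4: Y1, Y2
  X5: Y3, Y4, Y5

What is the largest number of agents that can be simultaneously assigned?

Unit-capacity flow: source→left, listed edges, right→sink; max matching = max flow.
Augmenting path X1→Y2 (+1); matched 1.
Augmenting path X3→Y1 (+1); matched 2.
Augmenting path X5→Y3 (+1); matched 3.
Augmenting path X2→Y2→X1→Y5 (+1); matched 4.
No augmenting path remains; maximum matching = 4.
König certificate: {X5, Y1, Y2, Y5} is a vertex cover of size 4 (every listed pair touches it), so no matching can be larger.

4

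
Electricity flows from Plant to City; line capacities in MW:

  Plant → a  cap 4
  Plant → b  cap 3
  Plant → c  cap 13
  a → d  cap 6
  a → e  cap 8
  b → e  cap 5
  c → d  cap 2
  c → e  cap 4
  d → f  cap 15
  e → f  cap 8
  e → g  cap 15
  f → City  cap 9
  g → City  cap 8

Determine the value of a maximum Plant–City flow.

Augment Plant→a→d→f→City: bottleneck 4, flow now 4.
Augment Plant→b→e→f→City: bottleneck 3, flow now 7.
Augment Plant→c→d→f→City: bottleneck 2, flow now 9.
Augment Plant→c→e→g→City: bottleneck 4, flow now 13.
No augmenting path remains; maximum flow = 13.
In the residual graph, reachable from Plant: {Plant, c}.
Min-cut edges: Plant→a (4), Plant→b (3), c→d (2), c→e (4); capacity 4 + 3 + 2 + 4 = 13.
This cut is saturated, so no flow can exceed 13.

13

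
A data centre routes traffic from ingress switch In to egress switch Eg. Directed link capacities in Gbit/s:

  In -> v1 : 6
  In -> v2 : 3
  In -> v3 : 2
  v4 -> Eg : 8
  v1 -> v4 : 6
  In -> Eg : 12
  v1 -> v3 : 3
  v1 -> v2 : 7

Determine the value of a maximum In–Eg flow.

18

Augment In→Eg: bottleneck 12, flow now 12.
Augment In→v1→v4→Eg: bottleneck 6, flow now 18.
No augmenting path remains; maximum flow = 18.
In the residual graph, reachable from In: {In, v2, v3}.
Min-cut edges: In→v1 (6), In→Eg (12); capacity 6 + 12 = 18.
This cut is saturated, so no flow can exceed 18.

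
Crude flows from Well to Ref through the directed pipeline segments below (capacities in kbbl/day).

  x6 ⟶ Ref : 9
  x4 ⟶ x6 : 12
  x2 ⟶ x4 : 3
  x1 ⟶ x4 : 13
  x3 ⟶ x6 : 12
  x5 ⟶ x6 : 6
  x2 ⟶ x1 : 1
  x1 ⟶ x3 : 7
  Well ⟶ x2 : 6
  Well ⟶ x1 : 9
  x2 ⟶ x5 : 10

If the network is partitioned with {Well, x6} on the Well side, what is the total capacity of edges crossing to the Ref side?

Edges leaving {Well, x6}: Well→x1 (9), Well→x2 (6), x6→Ref (9).
Cut capacity = 9 + 6 + 9 = 24.

24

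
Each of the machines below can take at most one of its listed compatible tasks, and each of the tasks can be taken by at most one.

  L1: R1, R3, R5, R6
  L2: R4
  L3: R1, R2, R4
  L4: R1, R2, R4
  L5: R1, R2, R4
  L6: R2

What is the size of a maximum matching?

Unit-capacity flow: source→left, listed edges, right→sink; max matching = max flow.
Augmenting path L1→R1 (+1); matched 1.
Augmenting path L2→R4 (+1); matched 2.
Augmenting path L3→R2 (+1); matched 3.
Augmenting path L4→R1→L1→R3 (+1); matched 4.
No augmenting path remains; maximum matching = 4.
König certificate: {L1, R1, R2, R4} is a vertex cover of size 4 (every listed pair touches it), so no matching can be larger.

4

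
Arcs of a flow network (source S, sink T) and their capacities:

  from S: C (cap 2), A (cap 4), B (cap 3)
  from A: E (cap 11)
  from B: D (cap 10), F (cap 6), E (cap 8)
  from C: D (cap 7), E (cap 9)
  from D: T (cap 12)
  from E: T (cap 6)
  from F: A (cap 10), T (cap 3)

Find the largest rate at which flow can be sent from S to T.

Augment S→A→E→T: bottleneck 4, flow now 4.
Augment S→B→D→T: bottleneck 3, flow now 7.
Augment S→C→D→T: bottleneck 2, flow now 9.
No augmenting path remains; maximum flow = 9.
In the residual graph, reachable from S: {S}.
Min-cut edges: S→A (4), S→B (3), S→C (2); capacity 4 + 3 + 2 = 9.
This cut is saturated, so no flow can exceed 9.

9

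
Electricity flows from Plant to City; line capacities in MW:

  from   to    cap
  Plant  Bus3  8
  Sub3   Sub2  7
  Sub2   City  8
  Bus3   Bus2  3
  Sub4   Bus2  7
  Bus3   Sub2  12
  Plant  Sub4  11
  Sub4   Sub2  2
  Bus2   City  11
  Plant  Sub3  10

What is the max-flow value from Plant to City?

Augment Plant→Sub3→Sub2→City: bottleneck 7, flow now 7.
Augment Plant→Bus3→Sub2→City: bottleneck 1, flow now 8.
Augment Plant→Bus3→Bus2→City: bottleneck 3, flow now 11.
Augment Plant→Sub4→Bus2→City: bottleneck 7, flow now 18.
No augmenting path remains; maximum flow = 18.
In the residual graph, reachable from Plant: {Plant, Sub3, Bus3, Sub4, Sub2}.
Min-cut edges: Bus3→Bus2 (3), Sub4→Bus2 (7), Sub2→City (8); capacity 3 + 7 + 8 = 18.
This cut is saturated, so no flow can exceed 18.

18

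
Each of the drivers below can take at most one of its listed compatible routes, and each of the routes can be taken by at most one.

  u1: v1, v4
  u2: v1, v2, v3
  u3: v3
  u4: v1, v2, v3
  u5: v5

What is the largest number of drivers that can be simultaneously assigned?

Unit-capacity flow: source→left, listed edges, right→sink; max matching = max flow.
Augmenting path u1→v1 (+1); matched 1.
Augmenting path u2→v2 (+1); matched 2.
Augmenting path u3→v3 (+1); matched 3.
Augmenting path u5→v5 (+1); matched 4.
Augmenting path u4→v1→u1→v4 (+1); matched 5.
No augmenting path remains; maximum matching = 5.
König certificate: {u1, u2, u3, u4, u5} is a vertex cover of size 5 (every listed pair touches it), so no matching can be larger.

5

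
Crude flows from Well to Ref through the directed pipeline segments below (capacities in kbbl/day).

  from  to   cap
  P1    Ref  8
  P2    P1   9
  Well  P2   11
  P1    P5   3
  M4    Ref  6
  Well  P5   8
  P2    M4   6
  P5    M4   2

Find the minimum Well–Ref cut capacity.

13

Augment Well→P2→M4→Ref: bottleneck 6, flow now 6.
Augment Well→P2→P1→Ref: bottleneck 5, flow now 11.
Augment Well→P5→M4→P2→P1→Ref: bottleneck 2, flow now 13. (uses reverse residual edge)
No augmenting path remains; maximum flow = 13.
By max-flow min-cut, the minimum cut capacity equals the max flow.
In the residual graph, reachable from Well: {Well, P5}.
Min-cut edges: Well→P2 (11), P5→M4 (2); capacity 11 + 2 = 13.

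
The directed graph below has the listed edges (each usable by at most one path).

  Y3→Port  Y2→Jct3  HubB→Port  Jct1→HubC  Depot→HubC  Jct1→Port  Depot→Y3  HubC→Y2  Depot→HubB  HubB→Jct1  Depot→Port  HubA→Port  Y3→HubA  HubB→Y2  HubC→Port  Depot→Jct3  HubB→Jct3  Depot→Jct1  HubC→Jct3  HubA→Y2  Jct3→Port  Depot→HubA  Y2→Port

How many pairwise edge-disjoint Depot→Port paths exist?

7

Assign every edge capacity 1; by Menger, the answer equals the max flow.
Path Depot→Port (+1); total 1.
Path Depot→Y3→Port (+1); total 2.
Path Depot→HubC→Port (+1); total 3.
Path Depot→HubB→Port (+1); total 4.
Path Depot→Jct3→Port (+1); total 5.
Path Depot→Jct1→Port (+1); total 6.
Path Depot→HubA→Port (+1); total 7.
No residual Depot→Port path; max flow = 7.
Certifying cut of size 7: {Depot→HubA, Depot→HubB, Depot→HubC, Depot→Jct1, Depot→Jct3, Depot→Port, Depot→Y3}.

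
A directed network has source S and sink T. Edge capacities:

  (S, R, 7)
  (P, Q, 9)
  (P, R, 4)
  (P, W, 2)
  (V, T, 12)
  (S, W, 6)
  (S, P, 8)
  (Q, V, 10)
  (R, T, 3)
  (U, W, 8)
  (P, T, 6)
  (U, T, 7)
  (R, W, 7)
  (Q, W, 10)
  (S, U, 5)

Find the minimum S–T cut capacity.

16

Augment S→P→T: bottleneck 6, flow now 6.
Augment S→R→T: bottleneck 3, flow now 9.
Augment S→U→T: bottleneck 5, flow now 14.
Augment S→P→Q→V→T: bottleneck 2, flow now 16.
No augmenting path remains; maximum flow = 16.
By max-flow min-cut, the minimum cut capacity equals the max flow.
In the residual graph, reachable from S: {S, R, W}.
Min-cut edges: S→P (8), S→U (5), R→T (3); capacity 8 + 5 + 3 = 16.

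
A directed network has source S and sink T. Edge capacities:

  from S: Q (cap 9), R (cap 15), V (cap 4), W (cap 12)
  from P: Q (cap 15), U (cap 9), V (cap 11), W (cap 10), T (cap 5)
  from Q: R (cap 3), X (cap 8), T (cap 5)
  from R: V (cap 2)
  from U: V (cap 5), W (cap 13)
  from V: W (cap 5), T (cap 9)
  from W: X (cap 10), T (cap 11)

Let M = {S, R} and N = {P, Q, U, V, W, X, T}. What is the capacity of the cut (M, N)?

27

Edges leaving {S, R}: S→Q (9), S→V (4), S→W (12), R→V (2).
Cut capacity = 9 + 4 + 12 + 2 = 27.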